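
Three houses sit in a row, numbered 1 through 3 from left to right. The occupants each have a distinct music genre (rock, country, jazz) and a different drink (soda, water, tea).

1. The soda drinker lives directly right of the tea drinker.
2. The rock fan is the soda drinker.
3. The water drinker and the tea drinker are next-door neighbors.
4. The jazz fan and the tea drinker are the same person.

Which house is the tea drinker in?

The jazz fan is narrowed to house 1 or 2; consider each.
Placing it in house 1 leads to a contradiction, so it's in house 2.
By clue 4, the tea drinker is in house 2.
That leaves country as the music genre for house 1.
That leaves rock as the music genre for house 3.
The only drink still possible for house 1 is water.
That leaves soda as the drink for house 3.
So: house 1 = country/water, house 2 = jazz/tea, house 3 = rock/soda.

2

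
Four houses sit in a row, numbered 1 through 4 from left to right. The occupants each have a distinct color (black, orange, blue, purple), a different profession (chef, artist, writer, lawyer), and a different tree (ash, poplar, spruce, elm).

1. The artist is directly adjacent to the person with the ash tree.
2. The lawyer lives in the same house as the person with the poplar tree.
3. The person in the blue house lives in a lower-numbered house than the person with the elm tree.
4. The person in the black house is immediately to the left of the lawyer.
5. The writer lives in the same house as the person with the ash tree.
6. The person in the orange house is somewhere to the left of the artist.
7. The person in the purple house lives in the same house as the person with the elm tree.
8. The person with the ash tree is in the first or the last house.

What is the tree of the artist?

spruce

The only color still possible for house 4 is purple.
Clue 7 places the person with the elm tree in house 4.
Clue 1 places the artist in house 2.
From clue 5, the writer must be in house 1.
The person in the orange house is in house 1 (clue 6).
So house 3 gets blue for color.
The only profession still possible for house 3 is lawyer.
House 4 profession: only chef fits.
That leaves ash as the tree for house 1.
By clue 2, the person with the poplar tree is in house 3.
So house 2 gets black for color.
So house 2 gets spruce for tree.
So: house 1 = orange/writer/ash, house 2 = black/artist/spruce, house 3 = blue/lawyer/poplar, house 4 = purple/chef/elm.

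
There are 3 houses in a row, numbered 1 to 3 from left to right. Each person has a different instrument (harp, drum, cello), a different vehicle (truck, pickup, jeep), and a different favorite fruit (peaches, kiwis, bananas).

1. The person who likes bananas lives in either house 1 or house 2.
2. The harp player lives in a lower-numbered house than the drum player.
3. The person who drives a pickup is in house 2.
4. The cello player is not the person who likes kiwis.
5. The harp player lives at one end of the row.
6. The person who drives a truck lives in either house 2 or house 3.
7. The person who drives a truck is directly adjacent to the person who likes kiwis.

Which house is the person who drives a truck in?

3

From clue 3, the person who drives a pickup must be in house 2.
Clue 5: the harp player is in house 1.
House 1's vehicle must be jeep (nothing else left).
So house 3 gets truck for vehicle.
From clue 7, the person who likes kiwis must be in house 2.
That leaves bananas as the favorite fruit for house 1.
House 3's favorite fruit must be peaches (nothing else left).
By clue 4, the cello player is in house 3.
That leaves drum as the instrument for house 2.
So: house 1 = harp/jeep/bananas, house 2 = drum/pickup/kiwis, house 3 = cello/truck/peaches.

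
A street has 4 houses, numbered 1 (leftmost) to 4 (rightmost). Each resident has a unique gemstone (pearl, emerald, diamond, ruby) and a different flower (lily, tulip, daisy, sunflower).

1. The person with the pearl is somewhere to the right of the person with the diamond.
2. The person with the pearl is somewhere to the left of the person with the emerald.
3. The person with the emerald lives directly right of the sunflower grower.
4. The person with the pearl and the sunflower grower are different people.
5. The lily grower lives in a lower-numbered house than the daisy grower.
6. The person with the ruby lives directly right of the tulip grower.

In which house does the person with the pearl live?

2

House 1 gemstone: only diamond fits.
The only flower still possible for house 4 is daisy.
The person with the emerald is narrowed to house 3 or 4; consider each.
Placing it in house 3 leads to a contradiction, so it's in house 4.
Clue 3 places the sunflower grower in house 3.
Clue 4: the person with the pearl is in house 2.
The only gemstone still possible for house 3 is ruby.
By clue 6, the tulip grower is in house 2.
That leaves lily as the flower for house 1.
So: house 1 = diamond/lily, house 2 = pearl/tulip, house 3 = ruby/sunflower, house 4 = emerald/daisy.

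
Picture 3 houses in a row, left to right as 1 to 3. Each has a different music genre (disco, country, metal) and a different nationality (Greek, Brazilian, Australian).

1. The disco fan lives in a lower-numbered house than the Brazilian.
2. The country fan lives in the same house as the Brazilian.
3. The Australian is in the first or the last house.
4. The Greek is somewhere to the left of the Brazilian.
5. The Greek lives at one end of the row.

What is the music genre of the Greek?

disco

The Greek is in house 1 (clue 5).
House 2's nationality must be Brazilian (nothing else left).
That leaves Australian as the nationality for house 3.
From clue 1, the disco fan must be in house 1.
Clue 2: the country fan is in house 2.
The only music genre still possible for house 3 is metal.
So: house 1 = disco/Greek, house 2 = country/Brazilian, house 3 = metal/Australian.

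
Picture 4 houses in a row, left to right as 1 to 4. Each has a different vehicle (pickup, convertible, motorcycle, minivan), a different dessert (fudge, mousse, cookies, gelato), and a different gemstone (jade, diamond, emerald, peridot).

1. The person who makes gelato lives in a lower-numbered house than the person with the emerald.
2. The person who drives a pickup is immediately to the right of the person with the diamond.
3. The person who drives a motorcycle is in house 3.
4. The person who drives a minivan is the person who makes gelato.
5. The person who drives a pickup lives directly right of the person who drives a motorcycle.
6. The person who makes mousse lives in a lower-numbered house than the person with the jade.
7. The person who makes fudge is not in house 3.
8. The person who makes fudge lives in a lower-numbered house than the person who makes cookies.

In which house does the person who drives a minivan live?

Clue 3 places the person who drives a motorcycle in house 3.
Clue 5: the person who drives a pickup is in house 4.
That leaves cookies as the dessert for house 4.
Clue 2: the person with the diamond is in house 3.
That leaves mousse as the dessert for house 3.
So house 1 gets peridot for gemstone.
From clue 6, the person with the jade must be in house 4.
That leaves emerald as the gemstone for house 2.
From clue 1, the person who makes gelato must be in house 1.
Clue 4: the person who drives a minivan is in house 1.
The only vehicle still possible for house 2 is convertible.
That leaves fudge as the dessert for house 2.
So: house 1 = minivan/gelato/peridot, house 2 = convertible/fudge/emerald, house 3 = motorcycle/mousse/diamond, house 4 = pickup/cookies/jade.

1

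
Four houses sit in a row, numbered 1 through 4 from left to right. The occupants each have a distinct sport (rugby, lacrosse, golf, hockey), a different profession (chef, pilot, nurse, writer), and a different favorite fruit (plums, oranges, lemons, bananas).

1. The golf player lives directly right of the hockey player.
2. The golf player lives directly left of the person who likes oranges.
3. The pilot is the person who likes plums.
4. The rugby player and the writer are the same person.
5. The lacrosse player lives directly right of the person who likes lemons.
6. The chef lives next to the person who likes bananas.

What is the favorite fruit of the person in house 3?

oranges

The golf player is narrowed to house 2 or 3; consider each.
Placing it in house 3 leads to a contradiction, so it's in house 2.
Clue 1: the hockey player is in house 1.
Clue 2: the person who likes oranges is in house 3.
From clue 5, the lacrosse player must be in house 3.
Clue 5 places the person who likes lemons in house 2.
So house 4 gets rugby for sport.
By clue 4, the writer is in house 4.
Clue 3: the person who likes plums is in house 1.
So house 1 gets pilot for profession.
That leaves bananas as the favorite fruit for house 4.
Clue 6 places the chef in house 3.
The only profession still possible for house 2 is nurse.
So: house 1 = hockey/pilot/plums, house 2 = golf/nurse/lemons, house 3 = lacrosse/chef/oranges, house 4 = rugby/writer/bananas.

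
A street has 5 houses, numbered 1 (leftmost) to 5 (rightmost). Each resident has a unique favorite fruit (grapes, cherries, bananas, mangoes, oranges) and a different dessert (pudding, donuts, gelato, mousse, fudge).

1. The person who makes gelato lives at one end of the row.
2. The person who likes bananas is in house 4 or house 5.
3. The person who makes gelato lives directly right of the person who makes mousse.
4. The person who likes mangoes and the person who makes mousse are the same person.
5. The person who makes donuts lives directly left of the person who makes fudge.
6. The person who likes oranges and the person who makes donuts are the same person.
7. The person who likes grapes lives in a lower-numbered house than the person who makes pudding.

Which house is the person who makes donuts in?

1

Clue 3: the person who makes gelato is in house 5.
By clue 3, the person who makes mousse is in house 4.
Clue 4 places the person who likes mangoes in house 4.
House 1's dessert must be donuts (nothing else left).
Clue 5 places the person who makes fudge in house 2.
Clue 6 places the person who likes oranges in house 1.
The only favorite fruit still possible for house 3 is cherries.
The only favorite fruit still possible for house 5 is bananas.
The only dessert still possible for house 3 is pudding.
House 2's favorite fruit must be grapes (nothing else left).
So: house 1 = oranges/donuts, house 2 = grapes/fudge, house 3 = cherries/pudding, house 4 = mangoes/mousse, house 5 = bananas/gelato.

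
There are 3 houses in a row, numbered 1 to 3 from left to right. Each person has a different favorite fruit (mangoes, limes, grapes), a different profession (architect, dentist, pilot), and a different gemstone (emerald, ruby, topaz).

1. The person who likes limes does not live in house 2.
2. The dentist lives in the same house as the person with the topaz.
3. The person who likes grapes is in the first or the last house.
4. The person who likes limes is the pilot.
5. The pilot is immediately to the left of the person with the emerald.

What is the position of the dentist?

Clue 5 places the pilot in house 1.
From clue 5, the person with the emerald must be in house 2.
So house 2 gets mangoes for favorite fruit.
Clue 2 places the dentist in house 3.
Clue 2: the person with the topaz is in house 3.
By clue 4, the person who likes limes is in house 1.
That leaves grapes as the favorite fruit for house 3.
The only profession still possible for house 2 is architect.
House 1's gemstone must be ruby (nothing else left).
So: house 1 = limes/pilot/ruby, house 2 = mangoes/architect/emerald, house 3 = grapes/dentist/topaz.

3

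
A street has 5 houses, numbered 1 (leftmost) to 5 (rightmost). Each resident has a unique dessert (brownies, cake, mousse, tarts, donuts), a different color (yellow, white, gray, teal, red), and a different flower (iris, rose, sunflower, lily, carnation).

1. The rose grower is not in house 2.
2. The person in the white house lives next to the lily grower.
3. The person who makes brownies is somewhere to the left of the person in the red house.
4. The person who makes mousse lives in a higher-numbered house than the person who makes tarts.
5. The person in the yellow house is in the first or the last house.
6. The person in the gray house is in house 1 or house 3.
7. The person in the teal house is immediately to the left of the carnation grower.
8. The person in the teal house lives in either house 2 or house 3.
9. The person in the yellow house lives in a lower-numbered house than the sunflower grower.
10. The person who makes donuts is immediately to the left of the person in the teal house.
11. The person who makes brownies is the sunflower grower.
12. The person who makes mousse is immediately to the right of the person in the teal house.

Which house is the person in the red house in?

5

From clue 9, the person in the yellow house must be in house 1.
The only dessert still possible for house 5 is cake.
That leaves teal as the color for house 2.
The only color still possible for house 3 is gray.
Clue 7: the carnation grower is in house 3.
From clue 10, the person who makes donuts must be in house 1.
Clue 12 places the person who makes mousse in house 3.
So house 4 gets brownies for dessert.
The person in the red house is in house 5 (clue 3).
The sunflower grower is in house 4 (clue 11).
House 2 dessert: only tarts fits.
House 4 color: only white fits.
So house 2 gets iris for flower.
The only flower still possible for house 5 is lily.
House 1 flower: only rose fits.
So: house 1 = donuts/yellow/rose, house 2 = tarts/teal/iris, house 3 = mousse/gray/carnation, house 4 = brownies/white/sunflower, house 5 = cake/red/lily.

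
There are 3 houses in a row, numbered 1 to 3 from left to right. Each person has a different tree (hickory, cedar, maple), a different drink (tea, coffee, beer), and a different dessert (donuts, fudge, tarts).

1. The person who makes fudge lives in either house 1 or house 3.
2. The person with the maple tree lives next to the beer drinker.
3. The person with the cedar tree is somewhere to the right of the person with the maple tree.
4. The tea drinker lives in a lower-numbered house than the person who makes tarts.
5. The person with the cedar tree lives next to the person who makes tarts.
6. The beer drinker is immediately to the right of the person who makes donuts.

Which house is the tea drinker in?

The person with the cedar tree is narrowed to house 2 or 3; consider each.
Placing it in house 2 leads to a contradiction, so it's in house 3.
From clue 5, the person who makes tarts must be in house 2.
House 3 dessert: only fudge fits.
Clue 4: the tea drinker is in house 1.
By clue 6, the beer drinker is in house 2.
The only drink still possible for house 3 is coffee.
So house 1 gets donuts for dessert.
From clue 2, the person with the maple tree must be in house 1.
That leaves hickory as the tree for house 2.
So: house 1 = maple/tea/donuts, house 2 = hickory/beer/tarts, house 3 = cedar/coffee/fudge.

1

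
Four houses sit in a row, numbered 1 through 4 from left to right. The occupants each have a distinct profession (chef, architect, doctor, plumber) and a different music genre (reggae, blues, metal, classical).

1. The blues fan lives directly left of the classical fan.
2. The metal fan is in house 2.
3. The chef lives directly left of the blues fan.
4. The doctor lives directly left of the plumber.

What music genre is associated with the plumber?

From clue 2, the metal fan must be in house 2.
That leaves reggae as the music genre for house 1.
House 4 music genre: only classical fits.
By clue 3, the chef is in house 2.
House 3's music genre must be blues (nothing else left).
Clue 4 places the doctor in house 3.
By clue 4, the plumber is in house 4.
So house 1 gets architect for profession.
So: house 1 = architect/reggae, house 2 = chef/metal, house 3 = doctor/blues, house 4 = plumber/classical.

classical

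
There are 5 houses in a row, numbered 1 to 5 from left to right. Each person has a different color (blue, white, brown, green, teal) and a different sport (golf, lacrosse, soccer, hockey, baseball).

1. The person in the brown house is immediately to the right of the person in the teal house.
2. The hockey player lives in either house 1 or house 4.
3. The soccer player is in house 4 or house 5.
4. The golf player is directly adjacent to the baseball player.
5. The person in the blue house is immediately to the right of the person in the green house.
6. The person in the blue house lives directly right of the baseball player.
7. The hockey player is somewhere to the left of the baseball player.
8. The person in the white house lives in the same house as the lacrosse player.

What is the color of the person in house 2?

brown

From clue 7, the hockey player must be in house 1.
House 1's color must be teal (nothing else left).
By clue 1, the person in the brown house is in house 2.
That leaves golf as the sport for house 2.
The baseball player is in house 3 (clue 4).
From clue 6, the person in the blue house must be in house 4.
House 3 color: only green fits.
So house 5 gets white for color.
By clue 8, the lacrosse player is in house 5.
The only sport still possible for house 4 is soccer.
So: house 1 = teal/hockey, house 2 = brown/golf, house 3 = green/baseball, house 4 = blue/soccer, house 5 = white/lacrosse.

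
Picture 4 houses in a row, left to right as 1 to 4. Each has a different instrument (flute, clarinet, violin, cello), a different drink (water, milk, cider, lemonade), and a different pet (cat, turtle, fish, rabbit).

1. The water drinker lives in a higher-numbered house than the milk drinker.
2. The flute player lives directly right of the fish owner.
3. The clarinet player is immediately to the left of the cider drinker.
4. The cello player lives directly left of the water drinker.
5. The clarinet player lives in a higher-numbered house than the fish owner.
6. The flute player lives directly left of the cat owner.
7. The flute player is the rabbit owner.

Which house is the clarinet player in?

House 4's instrument must be violin (nothing else left).
House 1's instrument must be cello (nothing else left).
By clue 4, the water drinker is in house 2.
Clue 1: the milk drinker is in house 1.
The clarinet player is narrowed to house 2 or 3; consider each.
Placing it in house 2 leads to a contradiction, so it's in house 3.
From clue 3, the cider drinker must be in house 4.
The only instrument still possible for house 2 is flute.
The only drink still possible for house 3 is lemonade.
By clue 2, the fish owner is in house 1.
From clue 6, the cat owner must be in house 3.
Clue 7 places the rabbit owner in house 2.
That leaves turtle as the pet for house 4.
So: house 1 = cello/milk/fish, house 2 = flute/water/rabbit, house 3 = clarinet/lemonade/cat, house 4 = violin/cider/turtle.

3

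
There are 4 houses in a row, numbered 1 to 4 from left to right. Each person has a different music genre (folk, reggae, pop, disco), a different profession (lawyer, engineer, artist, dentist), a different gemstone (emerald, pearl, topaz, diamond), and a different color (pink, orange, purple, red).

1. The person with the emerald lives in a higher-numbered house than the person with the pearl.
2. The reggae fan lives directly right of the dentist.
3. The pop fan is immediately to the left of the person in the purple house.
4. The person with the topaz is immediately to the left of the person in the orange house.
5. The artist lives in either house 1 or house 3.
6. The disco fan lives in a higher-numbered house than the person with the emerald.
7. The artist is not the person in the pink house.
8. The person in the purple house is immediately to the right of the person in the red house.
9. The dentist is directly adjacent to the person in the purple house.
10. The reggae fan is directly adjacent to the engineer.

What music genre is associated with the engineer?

House 4's gemstone must be diamond (nothing else left).
The disco fan is narrowed to house 3 or 4; consider each.
Placing it in house 3 leads to a contradiction, so it's in house 4.
The pop fan is narrowed to house 1 or 2; consider each.
Placing it in house 1 leads to a contradiction, so it's in house 2.
Clue 3: the person in the purple house is in house 3.
Clue 8: the person in the red house is in house 2.
By clue 9, the dentist is in house 2.
So house 1 gets folk for music genre.
So house 3 gets reggae for music genre.
The only color still possible for house 1 is pink.
That leaves orange as the color for house 4.
Clue 4 places the person with the topaz in house 3.
Clue 7: the artist is in house 3.
By clue 10, the engineer is in house 4.
So house 1 gets lawyer for profession.
So house 1 gets pearl for gemstone.
House 2 gemstone: only emerald fits.
So: house 1 = folk/lawyer/pearl/pink, house 2 = pop/dentist/emerald/red, house 3 = reggae/artist/topaz/purple, house 4 = disco/engineer/diamond/orange.

disco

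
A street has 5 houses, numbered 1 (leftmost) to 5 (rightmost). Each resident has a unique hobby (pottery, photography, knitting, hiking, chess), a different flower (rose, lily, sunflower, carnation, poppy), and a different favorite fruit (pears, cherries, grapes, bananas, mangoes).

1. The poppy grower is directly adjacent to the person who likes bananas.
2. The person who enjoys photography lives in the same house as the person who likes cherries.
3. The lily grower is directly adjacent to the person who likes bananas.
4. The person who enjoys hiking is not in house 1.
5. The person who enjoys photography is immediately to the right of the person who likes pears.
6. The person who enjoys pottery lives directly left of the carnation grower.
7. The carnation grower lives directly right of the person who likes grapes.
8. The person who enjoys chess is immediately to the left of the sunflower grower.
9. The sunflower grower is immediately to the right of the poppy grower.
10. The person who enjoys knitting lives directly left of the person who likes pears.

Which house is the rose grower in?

The person who enjoys knitting is narrowed to house 1 or 2 or 3; consider each.
Placing it in house 1 and house 3 leads to a contradiction, so it's in house 2.
Clue 10 places the person who likes pears in house 3.
The person who enjoys photography is in house 4 (clue 5).
So house 5 gets hiking for hobby.
By clue 2, the person who likes cherries is in house 4.
By clue 6, the person who enjoys pottery is in house 1.
By clue 6, the carnation grower is in house 2.
Clue 7 places the person who likes grapes in house 1.
House 3's hobby must be chess (nothing else left).
Clue 1: the person who likes bananas is in house 2.
Clue 9 places the poppy grower in house 3.
The only flower still possible for house 4 is sunflower.
House 5 flower: only rose fits.
That leaves mangoes as the favorite fruit for house 5.
That leaves lily as the flower for house 1.
So: house 1 = pottery/lily/grapes, house 2 = knitting/carnation/bananas, house 3 = chess/poppy/pears, house 4 = photography/sunflower/cherries, house 5 = hiking/rose/mangoes.

5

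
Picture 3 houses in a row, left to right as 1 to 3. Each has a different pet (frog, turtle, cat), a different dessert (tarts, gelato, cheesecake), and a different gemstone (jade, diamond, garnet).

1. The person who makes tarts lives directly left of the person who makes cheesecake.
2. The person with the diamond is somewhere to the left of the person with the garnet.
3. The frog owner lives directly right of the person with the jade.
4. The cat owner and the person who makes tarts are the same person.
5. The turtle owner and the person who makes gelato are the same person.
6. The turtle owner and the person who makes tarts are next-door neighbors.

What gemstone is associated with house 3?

The only gemstone still possible for house 3 is garnet.
The cat owner is narrowed to house 1 or 2; consider each.
Placing it in house 1 leads to a contradiction, so it's in house 2.
Clue 4: the person who makes tarts is in house 2.
That leaves turtle as the pet for house 1.
House 3 pet: only frog fits.
That leaves gelato as the dessert for house 1.
So house 3 gets cheesecake for dessert.
Clue 3 places the person with the jade in house 2.
That leaves diamond as the gemstone for house 1.
So: house 1 = turtle/gelato/diamond, house 2 = cat/tarts/jade, house 3 = frog/cheesecake/garnet.

garnet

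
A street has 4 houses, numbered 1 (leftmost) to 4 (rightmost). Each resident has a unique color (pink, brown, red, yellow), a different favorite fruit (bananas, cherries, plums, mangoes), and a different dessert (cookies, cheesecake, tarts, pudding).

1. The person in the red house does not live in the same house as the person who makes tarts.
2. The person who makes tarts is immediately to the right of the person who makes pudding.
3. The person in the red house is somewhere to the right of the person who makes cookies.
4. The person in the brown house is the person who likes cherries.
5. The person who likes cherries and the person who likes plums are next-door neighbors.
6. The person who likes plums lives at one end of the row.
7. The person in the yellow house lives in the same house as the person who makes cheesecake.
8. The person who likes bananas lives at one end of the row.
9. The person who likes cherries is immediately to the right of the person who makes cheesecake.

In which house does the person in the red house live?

The only dessert still possible for house 4 is tarts.
Clue 2: the person who makes pudding is in house 3.
The only color still possible for house 4 is pink.
So house 1 gets yellow for color.
The person who makes cheesecake is in house 1 (clue 7).
Clue 9 places the person who likes cherries in house 2.
The only favorite fruit still possible for house 3 is mangoes.
House 2 dessert: only cookies fits.
By clue 3, the person in the red house is in house 3.
By clue 4, the person in the brown house is in house 2.
By clue 5, the person who likes plums is in house 1.
The only favorite fruit still possible for house 4 is bananas.
So: house 1 = yellow/plums/cheesecake, house 2 = brown/cherries/cookies, house 3 = red/mangoes/pudding, house 4 = pink/bananas/tarts.

3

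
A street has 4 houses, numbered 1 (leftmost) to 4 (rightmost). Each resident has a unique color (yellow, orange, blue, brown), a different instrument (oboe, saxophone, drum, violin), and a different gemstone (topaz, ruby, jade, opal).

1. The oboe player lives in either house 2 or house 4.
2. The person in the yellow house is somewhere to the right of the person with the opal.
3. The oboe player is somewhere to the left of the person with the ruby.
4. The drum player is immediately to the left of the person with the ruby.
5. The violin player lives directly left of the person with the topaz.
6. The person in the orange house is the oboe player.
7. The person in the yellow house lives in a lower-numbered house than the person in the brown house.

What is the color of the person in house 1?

blue

From clue 3, the oboe player must be in house 2.
Clue 6 places the person in the orange house in house 2.
That leaves blue as the color for house 1.
So house 4 gets brown for color.
So house 1 gets violin for instrument.
That leaves drum as the instrument for house 3.
House 4 instrument: only saxophone fits.
From clue 4, the person with the ruby must be in house 4.
From clue 5, the person with the topaz must be in house 2.
House 3 color: only yellow fits.
The only gemstone still possible for house 1 is opal.
The only gemstone still possible for house 3 is jade.
So: house 1 = blue/violin/opal, house 2 = orange/oboe/topaz, house 3 = yellow/drum/jade, house 4 = brown/saxophone/ruby.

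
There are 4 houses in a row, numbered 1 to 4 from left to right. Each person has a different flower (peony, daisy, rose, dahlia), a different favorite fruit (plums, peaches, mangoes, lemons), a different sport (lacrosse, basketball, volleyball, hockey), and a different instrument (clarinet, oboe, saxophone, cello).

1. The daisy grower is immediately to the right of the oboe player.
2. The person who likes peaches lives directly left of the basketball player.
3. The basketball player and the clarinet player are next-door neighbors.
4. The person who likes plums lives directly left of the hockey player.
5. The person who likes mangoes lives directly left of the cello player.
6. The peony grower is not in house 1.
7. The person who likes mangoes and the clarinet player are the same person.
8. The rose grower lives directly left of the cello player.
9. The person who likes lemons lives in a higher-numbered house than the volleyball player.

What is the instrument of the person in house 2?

saxophone

House 4 favorite fruit: only lemons fits.
The daisy grower is narrowed to house 2 or 3 or 4; consider each.
Placing it in house 3 and house 4 leads to a contradiction, so it's in house 2.
Clue 1 places the oboe player in house 1.
The person who likes mangoes is in house 3 (clue 5).
The cello player is in house 4 (clue 5).
Clue 7: the clarinet player is in house 3.
From clue 8, the rose grower must be in house 3.
The only flower still possible for house 1 is dahlia.
House 4 flower: only peony fits.
House 2 instrument: only saxophone fits.
By clue 3, the basketball player is in house 2.
House 3 sport: only hockey fits.
That leaves lacrosse as the sport for house 4.
Clue 2: the person who likes peaches is in house 1.
Clue 4 places the person who likes plums in house 2.
House 1 sport: only volleyball fits.
So: house 1 = dahlia/peaches/volleyball/oboe, house 2 = daisy/plums/basketball/saxophone, house 3 = rose/mangoes/hockey/clarinet, house 4 = peony/lemons/lacrosse/cello.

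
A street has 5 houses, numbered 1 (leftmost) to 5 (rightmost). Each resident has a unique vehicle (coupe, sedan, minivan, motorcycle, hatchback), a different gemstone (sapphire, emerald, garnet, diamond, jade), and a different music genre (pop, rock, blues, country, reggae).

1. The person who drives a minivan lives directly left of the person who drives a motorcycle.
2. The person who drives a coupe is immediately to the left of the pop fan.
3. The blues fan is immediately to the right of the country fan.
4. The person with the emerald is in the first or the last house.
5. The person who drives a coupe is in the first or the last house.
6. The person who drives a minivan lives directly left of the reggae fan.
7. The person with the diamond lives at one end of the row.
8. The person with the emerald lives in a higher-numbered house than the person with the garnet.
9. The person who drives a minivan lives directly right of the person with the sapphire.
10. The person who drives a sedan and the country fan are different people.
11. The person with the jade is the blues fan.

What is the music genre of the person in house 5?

reggae

The person who drives a coupe is in house 1 (clue 5).
Clue 8: the person with the emerald is in house 5.
House 1's gemstone must be diamond (nothing else left).
The pop fan is in house 2 (clue 2).
Clue 3: the blues fan is in house 4.
By clue 3, the country fan is in house 3.
The person with the jade is in house 4 (clue 11).
The only music genre still possible for house 1 is rock.
House 5's music genre must be reggae (nothing else left).
From clue 6, the person who drives a minivan must be in house 4.
Clue 9: the person with the sapphire is in house 3.
The only vehicle still possible for house 3 is hatchback.
So house 5 gets motorcycle for vehicle.
That leaves garnet as the gemstone for house 2.
House 2 vehicle: only sedan fits.
So: house 1 = coupe/diamond/rock, house 2 = sedan/garnet/pop, house 3 = hatchback/sapphire/country, house 4 = minivan/jade/blues, house 5 = motorcycle/emerald/reggae.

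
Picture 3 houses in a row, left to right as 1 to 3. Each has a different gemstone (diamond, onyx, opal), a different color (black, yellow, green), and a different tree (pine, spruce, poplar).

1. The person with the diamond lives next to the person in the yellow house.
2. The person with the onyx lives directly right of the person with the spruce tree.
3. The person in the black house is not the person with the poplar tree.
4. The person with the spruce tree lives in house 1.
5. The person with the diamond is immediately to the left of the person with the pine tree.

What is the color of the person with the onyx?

From clue 4, the person with the spruce tree must be in house 1.
From clue 2, the person with the onyx must be in house 2.
The only gemstone still possible for house 3 is opal.
From clue 1, the person in the yellow house must be in house 2.
The person with the pine tree is in house 2 (clue 5).
House 1's gemstone must be diamond (nothing else left).
So house 3 gets poplar for tree.
From clue 3, the person in the black house must be in house 1.
House 3's color must be green (nothing else left).
So: house 1 = diamond/black/spruce, house 2 = onyx/yellow/pine, house 3 = opal/green/poplar.

yellow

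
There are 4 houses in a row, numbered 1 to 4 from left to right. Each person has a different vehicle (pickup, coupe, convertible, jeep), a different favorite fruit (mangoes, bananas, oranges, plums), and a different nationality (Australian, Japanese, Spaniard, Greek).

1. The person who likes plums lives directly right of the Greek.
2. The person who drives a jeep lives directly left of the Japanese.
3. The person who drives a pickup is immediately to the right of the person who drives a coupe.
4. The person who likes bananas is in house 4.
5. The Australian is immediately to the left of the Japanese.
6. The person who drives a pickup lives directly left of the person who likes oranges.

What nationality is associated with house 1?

Clue 4 places the person who likes bananas in house 4.
That leaves convertible as the vehicle for house 4.
House 1's favorite fruit must be mangoes (nothing else left).
House 2's favorite fruit must be plums (nothing else left).
That leaves oranges as the favorite fruit for house 3.
The Greek is in house 1 (clue 1).
Clue 6 places the person who drives a pickup in house 2.
So house 1 gets coupe for vehicle.
That leaves jeep as the vehicle for house 3.
Clue 2 places the Japanese in house 4.
Clue 5 places the Australian in house 3.
That leaves Spaniard as the nationality for house 2.
So: house 1 = coupe/mangoes/Greek, house 2 = pickup/plums/Spaniard, house 3 = jeep/oranges/Australian, house 4 = convertible/bananas/Japanese.

Greek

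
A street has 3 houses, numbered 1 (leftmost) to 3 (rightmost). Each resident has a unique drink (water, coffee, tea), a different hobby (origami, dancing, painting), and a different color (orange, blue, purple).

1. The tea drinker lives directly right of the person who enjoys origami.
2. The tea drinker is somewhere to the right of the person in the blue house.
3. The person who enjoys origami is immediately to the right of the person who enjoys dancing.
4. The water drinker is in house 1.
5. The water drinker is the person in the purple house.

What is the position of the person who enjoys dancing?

By clue 3, the person who enjoys origami is in house 2.
From clue 3, the person who enjoys dancing must be in house 1.
The water drinker is in house 1 (clue 4).
By clue 5, the person in the purple house is in house 1.
That leaves painting as the hobby for house 3.
So house 3 gets orange for color.
By clue 1, the tea drinker is in house 3.
That leaves coffee as the drink for house 2.
The only color still possible for house 2 is blue.
So: house 1 = water/dancing/purple, house 2 = coffee/origami/blue, house 3 = tea/painting/orange.

1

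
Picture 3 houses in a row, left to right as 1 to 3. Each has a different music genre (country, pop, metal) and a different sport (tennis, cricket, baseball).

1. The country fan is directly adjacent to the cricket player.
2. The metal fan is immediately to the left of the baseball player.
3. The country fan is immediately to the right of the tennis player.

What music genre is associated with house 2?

The country fan is narrowed to house 2 or 3; consider each.
Placing it in house 3 leads to a contradiction, so it's in house 2.
Clue 3 places the tennis player in house 1.
The only music genre still possible for house 1 is metal.
That leaves pop as the music genre for house 3.
The only sport still possible for house 2 is baseball.
House 3 sport: only cricket fits.
So: house 1 = metal/tennis, house 2 = country/baseball, house 3 = pop/cricket.

country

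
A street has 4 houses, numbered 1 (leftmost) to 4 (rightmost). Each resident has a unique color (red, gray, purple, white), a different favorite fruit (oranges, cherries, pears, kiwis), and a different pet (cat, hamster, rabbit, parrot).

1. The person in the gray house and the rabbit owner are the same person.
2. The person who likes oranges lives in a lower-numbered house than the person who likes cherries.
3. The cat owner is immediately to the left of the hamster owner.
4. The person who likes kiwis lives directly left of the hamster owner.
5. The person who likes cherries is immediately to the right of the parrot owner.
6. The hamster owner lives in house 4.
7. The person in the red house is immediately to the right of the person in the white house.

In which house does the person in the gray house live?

Clue 6 places the hamster owner in house 4.
Clue 3 places the cat owner in house 3.
From clue 4, the person who likes kiwis must be in house 3.
Clue 5 places the person who likes cherries in house 2.
The parrot owner is in house 1 (clue 5).
So house 4 gets pears for favorite fruit.
So house 2 gets rabbit for pet.
The person in the gray house is in house 2 (clue 1).
That leaves oranges as the favorite fruit for house 1.
Clue 7 places the person in the red house in house 4.
By clue 7, the person in the white house is in house 3.
House 1's color must be purple (nothing else left).
So: house 1 = purple/oranges/parrot, house 2 = gray/cherries/rabbit, house 3 = white/kiwis/cat, house 4 = red/pears/hamster.

2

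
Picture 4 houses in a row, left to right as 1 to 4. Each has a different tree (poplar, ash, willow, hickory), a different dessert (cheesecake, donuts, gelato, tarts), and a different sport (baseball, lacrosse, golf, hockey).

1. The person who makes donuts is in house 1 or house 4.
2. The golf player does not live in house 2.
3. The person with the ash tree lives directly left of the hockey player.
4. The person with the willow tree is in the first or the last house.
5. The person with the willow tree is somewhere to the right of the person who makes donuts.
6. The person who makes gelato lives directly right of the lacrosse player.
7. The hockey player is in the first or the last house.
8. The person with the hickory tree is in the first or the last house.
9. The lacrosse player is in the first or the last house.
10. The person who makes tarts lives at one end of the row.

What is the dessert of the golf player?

cheesecake

The person with the willow tree is in house 4 (clue 5).
Clue 5 places the person who makes donuts in house 1.
The hockey player is in house 4 (clue 7).
The lacrosse player is in house 1 (clue 9).
House 1 tree: only hickory fits.
House 4 dessert: only tarts fits.
House 2 sport: only baseball fits.
So house 3 gets golf for sport.
Clue 3: the person with the ash tree is in house 3.
From clue 6, the person who makes gelato must be in house 2.
The only tree still possible for house 2 is poplar.
House 3's dessert must be cheesecake (nothing else left).
So: house 1 = hickory/donuts/lacrosse, house 2 = poplar/gelato/baseball, house 3 = ash/cheesecake/golf, house 4 = willow/tarts/hockey.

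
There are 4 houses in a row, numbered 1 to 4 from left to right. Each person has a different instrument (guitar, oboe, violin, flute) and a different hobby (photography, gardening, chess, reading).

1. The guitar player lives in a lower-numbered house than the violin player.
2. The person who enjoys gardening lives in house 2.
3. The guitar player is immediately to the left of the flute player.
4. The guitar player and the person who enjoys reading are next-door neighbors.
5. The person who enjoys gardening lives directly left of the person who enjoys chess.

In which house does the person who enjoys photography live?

Clue 2: the person who enjoys gardening is in house 2.
The person who enjoys chess is in house 3 (clue 5).
House 1 instrument: only oboe fits.
House 2's instrument must be guitar (nothing else left).
From clue 3, the flute player must be in house 3.
Clue 4 places the person who enjoys reading in house 1.
So house 4 gets violin for instrument.
The only hobby still possible for house 4 is photography.
So: house 1 = oboe/reading, house 2 = guitar/gardening, house 3 = flute/chess, house 4 = violin/photography.

4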